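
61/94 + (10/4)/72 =4627/6768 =0.68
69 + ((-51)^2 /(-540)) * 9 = 513 /20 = 25.65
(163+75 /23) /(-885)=-3824 /20355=-0.19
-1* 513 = -513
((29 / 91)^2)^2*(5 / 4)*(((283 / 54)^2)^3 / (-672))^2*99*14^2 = 10265778923798015219046675536531887255 / 43170854388056722042715765735424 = 237794.20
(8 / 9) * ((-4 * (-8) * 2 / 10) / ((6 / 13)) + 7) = 2504 / 135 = 18.55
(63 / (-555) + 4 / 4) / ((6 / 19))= 1558 / 555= 2.81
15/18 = 5/6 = 0.83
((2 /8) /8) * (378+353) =731 /32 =22.84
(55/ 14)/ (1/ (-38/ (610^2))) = -209/ 520940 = -0.00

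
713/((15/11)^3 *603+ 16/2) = 949003/2045773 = 0.46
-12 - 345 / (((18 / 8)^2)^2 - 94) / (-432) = -82268 / 6849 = -12.01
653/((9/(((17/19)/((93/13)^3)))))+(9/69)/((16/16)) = 973579772/3163536081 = 0.31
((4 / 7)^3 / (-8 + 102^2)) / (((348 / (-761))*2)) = -1522 / 77556759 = -0.00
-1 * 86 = -86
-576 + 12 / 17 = -9780 / 17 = -575.29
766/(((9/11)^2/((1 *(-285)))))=-8805170/27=-326117.41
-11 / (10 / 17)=-187 / 10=-18.70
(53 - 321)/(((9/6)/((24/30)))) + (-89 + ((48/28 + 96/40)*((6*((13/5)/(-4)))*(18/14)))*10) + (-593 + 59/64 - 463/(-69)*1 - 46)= -1069.60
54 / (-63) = -0.86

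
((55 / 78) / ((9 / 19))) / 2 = 1045 / 1404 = 0.74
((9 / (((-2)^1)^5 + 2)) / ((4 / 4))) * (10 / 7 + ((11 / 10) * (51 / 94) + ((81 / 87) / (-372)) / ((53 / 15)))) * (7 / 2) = -952154241 / 447881800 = -2.13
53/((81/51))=901/27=33.37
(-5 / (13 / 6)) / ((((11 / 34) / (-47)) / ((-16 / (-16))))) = 47940 / 143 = 335.24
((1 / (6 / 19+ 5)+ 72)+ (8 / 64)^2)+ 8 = 518437 / 6464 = 80.20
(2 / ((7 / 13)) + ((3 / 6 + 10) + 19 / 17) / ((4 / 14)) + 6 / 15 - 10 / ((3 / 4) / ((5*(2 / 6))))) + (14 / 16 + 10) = 1432091 / 42840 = 33.43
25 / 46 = 0.54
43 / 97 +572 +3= 55818 / 97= 575.44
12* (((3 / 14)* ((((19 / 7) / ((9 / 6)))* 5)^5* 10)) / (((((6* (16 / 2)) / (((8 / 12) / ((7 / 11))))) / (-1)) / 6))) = -13618544500000 / 66706983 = -204154.71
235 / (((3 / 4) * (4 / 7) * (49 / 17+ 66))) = 7.96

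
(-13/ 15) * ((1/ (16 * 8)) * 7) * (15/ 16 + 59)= -87269/ 30720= -2.84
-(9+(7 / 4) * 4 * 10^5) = -700009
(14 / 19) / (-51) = -14 / 969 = -0.01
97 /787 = 0.12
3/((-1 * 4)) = -3/4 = -0.75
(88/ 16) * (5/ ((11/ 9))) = 45/ 2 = 22.50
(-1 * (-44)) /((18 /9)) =22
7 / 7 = 1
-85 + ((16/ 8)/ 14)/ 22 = -84.99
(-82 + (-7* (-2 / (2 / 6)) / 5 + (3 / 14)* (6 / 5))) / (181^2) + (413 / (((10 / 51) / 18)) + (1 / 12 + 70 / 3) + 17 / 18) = 37937.76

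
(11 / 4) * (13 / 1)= 143 / 4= 35.75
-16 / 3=-5.33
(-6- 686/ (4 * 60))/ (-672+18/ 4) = 0.01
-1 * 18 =-18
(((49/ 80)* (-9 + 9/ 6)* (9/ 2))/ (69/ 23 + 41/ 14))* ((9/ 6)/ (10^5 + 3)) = -27783/ 531215936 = -0.00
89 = 89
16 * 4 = 64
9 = 9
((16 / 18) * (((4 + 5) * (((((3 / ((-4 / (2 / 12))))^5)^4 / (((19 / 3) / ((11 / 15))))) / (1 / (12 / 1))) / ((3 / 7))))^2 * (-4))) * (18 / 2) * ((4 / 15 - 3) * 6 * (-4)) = -19690209 / 14643899733836506046089915428503552000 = -0.00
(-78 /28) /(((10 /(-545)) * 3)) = 1417 /28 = 50.61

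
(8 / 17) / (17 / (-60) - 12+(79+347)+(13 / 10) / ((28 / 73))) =6720 / 5956273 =0.00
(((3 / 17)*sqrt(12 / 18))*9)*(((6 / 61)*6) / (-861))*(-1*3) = 324*sqrt(6) / 297619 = 0.00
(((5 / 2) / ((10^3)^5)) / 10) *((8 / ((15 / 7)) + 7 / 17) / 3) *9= 0.00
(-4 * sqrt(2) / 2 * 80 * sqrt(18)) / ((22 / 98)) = -47040 / 11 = -4276.36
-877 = -877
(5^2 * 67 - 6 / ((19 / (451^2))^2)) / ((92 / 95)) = -710043467.19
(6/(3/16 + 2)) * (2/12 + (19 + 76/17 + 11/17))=39632/595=66.61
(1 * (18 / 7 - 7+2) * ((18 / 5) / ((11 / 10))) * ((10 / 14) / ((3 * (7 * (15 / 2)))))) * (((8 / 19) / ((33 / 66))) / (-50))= 1088 / 1792175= 0.00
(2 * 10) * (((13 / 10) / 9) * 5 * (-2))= -260 / 9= -28.89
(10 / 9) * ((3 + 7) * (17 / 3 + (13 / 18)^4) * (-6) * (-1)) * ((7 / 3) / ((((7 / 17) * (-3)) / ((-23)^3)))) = 3223715089375 / 354294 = 9098983.02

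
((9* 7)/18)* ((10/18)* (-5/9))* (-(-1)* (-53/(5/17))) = 31535/162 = 194.66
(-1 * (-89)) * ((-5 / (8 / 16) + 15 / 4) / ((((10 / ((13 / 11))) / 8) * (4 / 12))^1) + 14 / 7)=-15397 / 11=-1399.73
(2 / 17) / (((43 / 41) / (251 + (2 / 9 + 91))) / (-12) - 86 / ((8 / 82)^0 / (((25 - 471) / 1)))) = 1010240 / 329364504047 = 0.00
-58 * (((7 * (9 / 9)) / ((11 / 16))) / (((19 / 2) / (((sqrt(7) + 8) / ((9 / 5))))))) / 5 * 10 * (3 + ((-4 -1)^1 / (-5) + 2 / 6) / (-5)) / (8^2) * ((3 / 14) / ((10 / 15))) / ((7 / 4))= -19024 / 4389 -2378 * sqrt(7) / 4389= -5.77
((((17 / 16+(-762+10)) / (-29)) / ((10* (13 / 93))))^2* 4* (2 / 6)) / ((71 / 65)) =418.88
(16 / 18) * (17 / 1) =15.11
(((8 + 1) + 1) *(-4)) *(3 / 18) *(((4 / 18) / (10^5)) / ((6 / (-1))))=1 / 405000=0.00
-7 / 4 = -1.75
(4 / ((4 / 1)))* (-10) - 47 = -57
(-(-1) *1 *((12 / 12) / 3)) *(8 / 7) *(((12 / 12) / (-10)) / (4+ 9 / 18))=-8 / 945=-0.01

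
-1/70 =-0.01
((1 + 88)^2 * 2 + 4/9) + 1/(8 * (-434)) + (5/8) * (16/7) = 495089335/31248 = 15843.87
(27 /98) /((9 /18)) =27 /49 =0.55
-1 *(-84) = 84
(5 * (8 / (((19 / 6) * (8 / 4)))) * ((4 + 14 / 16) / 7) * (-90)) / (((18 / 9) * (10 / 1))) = -5265 / 266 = -19.79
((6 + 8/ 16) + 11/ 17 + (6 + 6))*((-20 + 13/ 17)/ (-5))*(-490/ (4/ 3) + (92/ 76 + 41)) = -2631372597/ 109820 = -23960.78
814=814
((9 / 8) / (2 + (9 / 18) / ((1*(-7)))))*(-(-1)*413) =2891 / 12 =240.92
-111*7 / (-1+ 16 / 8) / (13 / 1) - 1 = -790 / 13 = -60.77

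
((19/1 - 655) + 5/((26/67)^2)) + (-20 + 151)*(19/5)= -354891/3380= -105.00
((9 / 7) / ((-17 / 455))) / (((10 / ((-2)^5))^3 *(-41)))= -27.50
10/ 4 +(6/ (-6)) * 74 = -143/ 2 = -71.50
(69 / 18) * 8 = 92 / 3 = 30.67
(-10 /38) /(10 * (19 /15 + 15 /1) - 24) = -15 /7904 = -0.00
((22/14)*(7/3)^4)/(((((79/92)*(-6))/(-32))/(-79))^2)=8175276032/729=11214370.41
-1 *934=-934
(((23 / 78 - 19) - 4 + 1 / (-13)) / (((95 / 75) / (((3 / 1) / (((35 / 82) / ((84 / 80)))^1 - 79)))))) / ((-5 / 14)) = -655713 / 341107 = -1.92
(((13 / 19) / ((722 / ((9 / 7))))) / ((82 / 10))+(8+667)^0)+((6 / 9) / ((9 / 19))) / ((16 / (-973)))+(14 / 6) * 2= -33982721999 / 425203128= -79.92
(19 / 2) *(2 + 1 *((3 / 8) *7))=703 / 16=43.94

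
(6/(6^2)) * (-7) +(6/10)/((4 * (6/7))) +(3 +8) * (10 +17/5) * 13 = 45965/24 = 1915.21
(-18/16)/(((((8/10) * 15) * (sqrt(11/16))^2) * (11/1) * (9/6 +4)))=-3/1331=-0.00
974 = 974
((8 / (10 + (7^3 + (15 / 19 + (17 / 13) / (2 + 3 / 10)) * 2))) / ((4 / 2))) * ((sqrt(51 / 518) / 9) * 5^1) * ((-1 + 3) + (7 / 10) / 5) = 607867 * sqrt(26418) / 23552692065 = 0.00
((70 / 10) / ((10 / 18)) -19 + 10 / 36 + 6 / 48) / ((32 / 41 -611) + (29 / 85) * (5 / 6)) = 1504823 / 153044940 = 0.01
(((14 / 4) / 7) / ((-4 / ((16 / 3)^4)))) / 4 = -2048 / 81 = -25.28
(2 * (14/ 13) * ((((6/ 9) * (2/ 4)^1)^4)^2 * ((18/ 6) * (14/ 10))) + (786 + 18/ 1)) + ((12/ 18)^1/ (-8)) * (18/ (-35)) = 1600184717/ 1990170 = 804.04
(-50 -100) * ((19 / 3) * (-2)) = 1900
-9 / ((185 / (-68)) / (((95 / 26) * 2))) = 11628 / 481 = 24.17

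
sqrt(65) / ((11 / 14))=14 * sqrt(65) / 11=10.26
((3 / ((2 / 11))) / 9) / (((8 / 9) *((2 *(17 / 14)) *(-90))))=-77 / 8160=-0.01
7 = 7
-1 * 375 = -375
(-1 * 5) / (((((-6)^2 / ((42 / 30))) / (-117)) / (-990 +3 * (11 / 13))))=-89859 / 4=-22464.75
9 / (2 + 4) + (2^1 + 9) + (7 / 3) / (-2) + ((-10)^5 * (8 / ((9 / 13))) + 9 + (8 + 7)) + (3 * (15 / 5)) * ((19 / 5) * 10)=-10396604 / 9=-1155178.22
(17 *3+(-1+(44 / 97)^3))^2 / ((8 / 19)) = 9928505966017891 / 1665944009858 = 5959.69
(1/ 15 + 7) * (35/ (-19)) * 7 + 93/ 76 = -89.90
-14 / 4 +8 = 9 / 2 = 4.50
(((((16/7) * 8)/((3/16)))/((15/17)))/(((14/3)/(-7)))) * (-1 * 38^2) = 25137152/105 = 239401.45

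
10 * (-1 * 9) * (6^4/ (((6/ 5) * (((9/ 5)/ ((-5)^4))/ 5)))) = -168750000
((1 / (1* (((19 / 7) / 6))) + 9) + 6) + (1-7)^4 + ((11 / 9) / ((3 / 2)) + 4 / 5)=3372527 / 2565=1314.83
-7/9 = -0.78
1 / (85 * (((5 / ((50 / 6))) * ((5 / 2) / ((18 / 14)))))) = 6 / 595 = 0.01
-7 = -7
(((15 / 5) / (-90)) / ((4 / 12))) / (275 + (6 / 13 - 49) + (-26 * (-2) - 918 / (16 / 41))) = 52 / 1078435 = 0.00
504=504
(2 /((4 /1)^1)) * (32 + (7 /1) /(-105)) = 479 /30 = 15.97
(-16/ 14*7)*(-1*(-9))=-72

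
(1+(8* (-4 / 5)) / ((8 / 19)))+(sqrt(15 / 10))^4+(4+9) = 21 / 20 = 1.05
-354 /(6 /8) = -472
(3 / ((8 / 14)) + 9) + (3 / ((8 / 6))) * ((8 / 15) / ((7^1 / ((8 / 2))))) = 2091 / 140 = 14.94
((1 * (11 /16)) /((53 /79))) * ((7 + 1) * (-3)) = -2607 /106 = -24.59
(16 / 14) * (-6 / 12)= -4 / 7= -0.57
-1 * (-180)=180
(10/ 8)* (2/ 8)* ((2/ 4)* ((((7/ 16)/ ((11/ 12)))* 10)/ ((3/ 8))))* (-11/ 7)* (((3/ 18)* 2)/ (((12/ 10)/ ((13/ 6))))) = -1625/ 864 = -1.88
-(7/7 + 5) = -6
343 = 343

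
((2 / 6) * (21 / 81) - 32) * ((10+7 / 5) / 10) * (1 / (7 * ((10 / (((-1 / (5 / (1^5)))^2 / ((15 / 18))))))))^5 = -88407 / 16028404235839843750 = -0.00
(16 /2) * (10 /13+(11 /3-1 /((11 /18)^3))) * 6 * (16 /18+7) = 3197840 /155727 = 20.53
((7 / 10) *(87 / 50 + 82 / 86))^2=1643248369 / 462250000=3.55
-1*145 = -145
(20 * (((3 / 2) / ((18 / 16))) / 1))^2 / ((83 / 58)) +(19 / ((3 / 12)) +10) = 582.92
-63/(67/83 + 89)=-5229/7454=-0.70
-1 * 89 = -89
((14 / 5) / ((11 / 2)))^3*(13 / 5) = 285376 / 831875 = 0.34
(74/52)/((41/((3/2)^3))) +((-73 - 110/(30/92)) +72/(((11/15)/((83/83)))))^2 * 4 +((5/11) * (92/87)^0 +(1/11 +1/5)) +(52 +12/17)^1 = 307712096465699/789394320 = 389807.84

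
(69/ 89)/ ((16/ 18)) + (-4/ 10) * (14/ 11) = 14219/ 39160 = 0.36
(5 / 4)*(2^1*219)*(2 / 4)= 273.75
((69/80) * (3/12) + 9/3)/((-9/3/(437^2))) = -65502367/320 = -204694.90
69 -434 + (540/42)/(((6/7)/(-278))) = -4535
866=866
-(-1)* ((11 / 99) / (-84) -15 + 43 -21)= 7.00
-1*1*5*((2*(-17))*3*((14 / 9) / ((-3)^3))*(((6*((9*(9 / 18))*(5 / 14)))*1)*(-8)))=6800 / 3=2266.67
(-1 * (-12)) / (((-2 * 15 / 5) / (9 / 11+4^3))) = -1426 / 11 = -129.64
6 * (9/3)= 18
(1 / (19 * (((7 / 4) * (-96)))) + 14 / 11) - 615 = -21549203 / 35112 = -613.73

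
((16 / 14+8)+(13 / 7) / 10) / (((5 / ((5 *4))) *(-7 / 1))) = -1306 / 245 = -5.33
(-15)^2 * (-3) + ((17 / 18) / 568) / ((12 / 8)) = -10351783 / 15336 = -675.00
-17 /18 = -0.94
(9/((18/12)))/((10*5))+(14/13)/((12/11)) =2159/1950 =1.11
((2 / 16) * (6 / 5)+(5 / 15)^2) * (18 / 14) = 47 / 140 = 0.34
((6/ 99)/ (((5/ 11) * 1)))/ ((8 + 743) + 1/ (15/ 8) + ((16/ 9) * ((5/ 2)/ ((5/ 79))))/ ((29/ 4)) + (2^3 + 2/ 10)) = 87/ 502046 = 0.00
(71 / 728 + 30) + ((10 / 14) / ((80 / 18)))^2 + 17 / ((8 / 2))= 1401333 / 40768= 34.37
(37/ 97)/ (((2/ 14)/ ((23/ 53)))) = 5957/ 5141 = 1.16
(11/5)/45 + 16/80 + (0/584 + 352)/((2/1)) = 176.25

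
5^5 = 3125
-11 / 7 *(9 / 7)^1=-2.02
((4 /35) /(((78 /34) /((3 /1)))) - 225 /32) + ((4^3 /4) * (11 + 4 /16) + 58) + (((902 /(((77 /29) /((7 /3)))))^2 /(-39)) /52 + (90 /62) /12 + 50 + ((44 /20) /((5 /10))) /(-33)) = -4549537807 /158427360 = -28.72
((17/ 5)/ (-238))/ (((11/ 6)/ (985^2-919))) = -2907918/ 385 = -7553.03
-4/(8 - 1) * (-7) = 4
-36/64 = -9/16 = -0.56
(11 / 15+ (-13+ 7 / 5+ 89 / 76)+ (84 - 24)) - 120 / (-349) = 20150903 / 397860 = 50.65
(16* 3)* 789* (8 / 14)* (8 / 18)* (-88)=-5924864 / 7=-846409.14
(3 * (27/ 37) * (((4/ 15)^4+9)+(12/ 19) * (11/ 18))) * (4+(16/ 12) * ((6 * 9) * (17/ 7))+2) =1633680582/ 439375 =3718.19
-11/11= -1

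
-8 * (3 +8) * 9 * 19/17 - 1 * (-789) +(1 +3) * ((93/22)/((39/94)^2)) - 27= -2365094/94809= -24.95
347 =347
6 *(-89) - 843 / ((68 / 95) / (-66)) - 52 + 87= 77230.56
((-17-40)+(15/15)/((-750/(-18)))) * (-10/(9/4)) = 18992/75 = 253.23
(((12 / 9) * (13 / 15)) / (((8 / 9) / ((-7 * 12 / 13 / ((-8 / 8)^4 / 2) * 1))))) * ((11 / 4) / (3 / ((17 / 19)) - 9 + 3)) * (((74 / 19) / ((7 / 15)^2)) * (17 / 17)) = 41514 / 133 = 312.14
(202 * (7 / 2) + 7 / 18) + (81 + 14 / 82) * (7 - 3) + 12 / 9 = 762653 / 738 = 1033.41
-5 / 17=-0.29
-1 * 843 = -843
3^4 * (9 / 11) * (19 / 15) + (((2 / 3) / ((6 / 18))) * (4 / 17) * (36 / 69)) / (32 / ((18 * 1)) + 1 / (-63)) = 66905019 / 795685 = 84.08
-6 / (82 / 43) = -129 / 41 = -3.15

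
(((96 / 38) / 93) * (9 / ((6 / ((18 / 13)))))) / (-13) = -432 / 99541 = -0.00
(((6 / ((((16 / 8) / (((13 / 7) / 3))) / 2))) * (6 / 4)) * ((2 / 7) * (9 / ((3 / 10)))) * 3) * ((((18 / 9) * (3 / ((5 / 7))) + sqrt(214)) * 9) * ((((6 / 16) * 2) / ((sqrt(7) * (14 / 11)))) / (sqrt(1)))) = 312741 * sqrt(7) / 343 + 521235 * sqrt(1498) / 4802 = 6613.49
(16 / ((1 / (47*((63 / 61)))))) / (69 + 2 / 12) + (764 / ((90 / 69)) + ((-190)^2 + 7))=2787482401 / 75945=36703.96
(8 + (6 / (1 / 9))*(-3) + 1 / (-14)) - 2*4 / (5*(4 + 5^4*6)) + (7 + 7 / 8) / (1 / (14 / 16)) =-618820537 / 4204480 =-147.18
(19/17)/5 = 19/85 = 0.22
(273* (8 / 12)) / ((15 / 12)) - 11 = 673 / 5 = 134.60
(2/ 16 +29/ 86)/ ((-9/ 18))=-159/ 172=-0.92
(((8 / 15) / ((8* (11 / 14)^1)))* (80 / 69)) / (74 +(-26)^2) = 112 / 853875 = 0.00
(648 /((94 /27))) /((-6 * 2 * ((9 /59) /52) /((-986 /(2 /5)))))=612572220 /47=13033451.49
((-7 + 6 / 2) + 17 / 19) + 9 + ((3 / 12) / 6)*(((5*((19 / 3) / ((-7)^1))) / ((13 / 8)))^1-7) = 683075 / 124488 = 5.49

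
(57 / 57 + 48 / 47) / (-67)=-0.03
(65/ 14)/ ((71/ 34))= 1105/ 497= 2.22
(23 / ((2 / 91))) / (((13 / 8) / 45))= 28980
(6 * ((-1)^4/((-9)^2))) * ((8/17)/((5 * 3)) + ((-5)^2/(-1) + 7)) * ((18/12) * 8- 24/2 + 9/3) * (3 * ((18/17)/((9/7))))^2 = -1796144/73695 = -24.37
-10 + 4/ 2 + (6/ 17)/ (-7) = -958/ 119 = -8.05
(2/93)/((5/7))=14/465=0.03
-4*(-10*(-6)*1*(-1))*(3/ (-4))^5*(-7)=25515/ 64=398.67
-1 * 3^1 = -3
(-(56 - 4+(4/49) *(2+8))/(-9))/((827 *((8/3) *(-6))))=-647/1458828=-0.00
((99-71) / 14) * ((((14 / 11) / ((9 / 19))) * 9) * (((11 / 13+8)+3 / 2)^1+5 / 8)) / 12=151753 / 3432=44.22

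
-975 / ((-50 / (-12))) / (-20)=117 / 10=11.70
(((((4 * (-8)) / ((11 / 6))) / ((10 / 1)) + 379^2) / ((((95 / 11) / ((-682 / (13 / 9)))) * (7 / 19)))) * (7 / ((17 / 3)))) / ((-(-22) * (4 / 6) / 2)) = -19837299249 / 5525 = -3590461.40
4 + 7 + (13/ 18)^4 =1183297/ 104976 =11.27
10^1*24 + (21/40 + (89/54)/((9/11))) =2357483/9720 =242.54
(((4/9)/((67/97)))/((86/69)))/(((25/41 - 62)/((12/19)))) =-731768/137778063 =-0.01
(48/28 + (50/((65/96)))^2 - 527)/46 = 253469/2366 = 107.13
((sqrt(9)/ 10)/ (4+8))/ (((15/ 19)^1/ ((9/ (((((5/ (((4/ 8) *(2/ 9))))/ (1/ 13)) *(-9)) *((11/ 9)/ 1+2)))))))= -19/ 1131000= -0.00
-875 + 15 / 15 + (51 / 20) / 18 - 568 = -173023 / 120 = -1441.86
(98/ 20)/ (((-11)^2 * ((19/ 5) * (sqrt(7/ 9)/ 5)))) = 0.06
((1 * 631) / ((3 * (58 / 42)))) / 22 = 4417 / 638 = 6.92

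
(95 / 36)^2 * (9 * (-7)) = -63175 / 144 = -438.72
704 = 704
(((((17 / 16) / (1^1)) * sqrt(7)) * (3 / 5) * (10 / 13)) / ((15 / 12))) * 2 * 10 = 102 * sqrt(7) / 13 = 20.76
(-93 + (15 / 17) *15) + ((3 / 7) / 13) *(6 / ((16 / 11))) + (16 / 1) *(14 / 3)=-184231 / 37128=-4.96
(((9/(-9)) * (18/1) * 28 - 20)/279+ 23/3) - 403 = -110822/279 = -397.21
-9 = -9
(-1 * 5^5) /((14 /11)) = -34375 /14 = -2455.36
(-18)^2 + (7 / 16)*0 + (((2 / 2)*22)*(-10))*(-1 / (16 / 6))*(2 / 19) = 6321 / 19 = 332.68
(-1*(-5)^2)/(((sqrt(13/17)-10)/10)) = 250*sqrt(221)/1687+42500/1687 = 27.40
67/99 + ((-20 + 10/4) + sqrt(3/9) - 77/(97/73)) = -1436065/19206 + sqrt(3)/3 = -74.19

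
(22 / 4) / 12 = 11 / 24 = 0.46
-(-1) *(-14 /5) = -14 /5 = -2.80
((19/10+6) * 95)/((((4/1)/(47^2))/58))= 96155561/4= 24038890.25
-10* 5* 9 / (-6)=75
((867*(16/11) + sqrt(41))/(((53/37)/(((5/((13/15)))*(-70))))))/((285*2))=-89821200/144001 - 6475*sqrt(41)/13091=-626.92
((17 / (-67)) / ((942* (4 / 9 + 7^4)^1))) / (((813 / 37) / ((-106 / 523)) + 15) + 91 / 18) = 900099 / 709066196363890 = 0.00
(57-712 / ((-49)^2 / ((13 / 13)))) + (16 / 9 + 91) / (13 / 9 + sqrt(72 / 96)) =163202205 / 1039633-15030*sqrt(3) / 433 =96.86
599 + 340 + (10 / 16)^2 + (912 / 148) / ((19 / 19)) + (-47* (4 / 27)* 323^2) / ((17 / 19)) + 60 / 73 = -3784997625337 / 4667328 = -810956.00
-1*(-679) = 679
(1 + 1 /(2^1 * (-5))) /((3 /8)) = 12 /5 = 2.40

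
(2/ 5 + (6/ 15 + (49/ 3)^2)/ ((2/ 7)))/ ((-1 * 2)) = -84197/ 180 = -467.76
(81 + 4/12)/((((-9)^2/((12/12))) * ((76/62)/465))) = 586210/1539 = 380.90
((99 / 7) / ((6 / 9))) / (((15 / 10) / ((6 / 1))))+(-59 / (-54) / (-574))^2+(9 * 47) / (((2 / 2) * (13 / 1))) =1466244871957 / 12489776208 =117.40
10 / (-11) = -10 / 11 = -0.91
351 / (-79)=-351 / 79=-4.44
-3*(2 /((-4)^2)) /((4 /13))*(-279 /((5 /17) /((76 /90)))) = 390507 /400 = 976.27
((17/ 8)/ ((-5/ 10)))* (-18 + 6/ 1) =51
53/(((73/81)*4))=4293/292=14.70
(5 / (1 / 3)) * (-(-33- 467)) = 7500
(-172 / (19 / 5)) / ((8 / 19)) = -215 / 2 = -107.50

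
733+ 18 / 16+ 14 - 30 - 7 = 5689 / 8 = 711.12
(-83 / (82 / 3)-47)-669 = -58961 / 82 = -719.04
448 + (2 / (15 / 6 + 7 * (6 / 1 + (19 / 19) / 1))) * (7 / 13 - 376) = 580348 / 1339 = 433.42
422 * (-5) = -2110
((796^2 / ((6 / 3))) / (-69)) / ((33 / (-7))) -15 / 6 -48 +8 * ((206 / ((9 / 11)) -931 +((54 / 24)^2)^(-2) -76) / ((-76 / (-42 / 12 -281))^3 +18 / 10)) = -579899524395124135 / 241850667803382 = -2397.76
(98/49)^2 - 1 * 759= -755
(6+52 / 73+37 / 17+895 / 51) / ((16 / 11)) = 270677 / 14892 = 18.18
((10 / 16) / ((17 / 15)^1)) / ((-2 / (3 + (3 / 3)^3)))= -75 / 68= -1.10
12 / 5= 2.40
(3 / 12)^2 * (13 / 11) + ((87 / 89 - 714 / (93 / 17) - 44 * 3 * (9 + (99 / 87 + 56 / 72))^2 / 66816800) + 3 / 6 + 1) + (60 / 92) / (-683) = -46280997539611270451977 / 361666565626579210800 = -127.97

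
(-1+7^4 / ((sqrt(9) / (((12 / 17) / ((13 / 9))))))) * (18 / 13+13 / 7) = 25433425 / 20111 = 1264.65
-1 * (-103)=103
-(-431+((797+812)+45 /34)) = -40097 /34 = -1179.32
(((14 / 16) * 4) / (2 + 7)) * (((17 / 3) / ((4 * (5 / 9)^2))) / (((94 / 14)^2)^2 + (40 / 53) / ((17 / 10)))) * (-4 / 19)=-772298457 / 4177675331950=-0.00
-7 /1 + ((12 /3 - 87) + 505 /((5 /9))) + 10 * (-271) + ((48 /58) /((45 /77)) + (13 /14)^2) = -1888.72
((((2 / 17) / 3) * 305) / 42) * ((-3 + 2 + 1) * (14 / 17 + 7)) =0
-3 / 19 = -0.16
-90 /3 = -30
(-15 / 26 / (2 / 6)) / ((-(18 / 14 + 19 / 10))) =1575 / 2899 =0.54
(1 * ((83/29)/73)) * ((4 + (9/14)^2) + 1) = 88063/414932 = 0.21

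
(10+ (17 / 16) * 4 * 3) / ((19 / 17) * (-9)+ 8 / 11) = -17017 / 6980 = -2.44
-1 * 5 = -5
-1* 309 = -309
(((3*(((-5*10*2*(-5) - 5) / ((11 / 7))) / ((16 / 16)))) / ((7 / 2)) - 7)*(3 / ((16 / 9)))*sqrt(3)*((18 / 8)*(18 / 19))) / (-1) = -575181*sqrt(3) / 608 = -1638.56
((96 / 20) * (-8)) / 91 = -192 / 455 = -0.42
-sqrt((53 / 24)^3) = -53 * sqrt(318) / 288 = -3.28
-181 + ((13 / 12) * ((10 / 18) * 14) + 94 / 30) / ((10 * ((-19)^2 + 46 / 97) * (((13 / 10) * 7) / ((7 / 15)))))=-334137815213 / 1846066950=-181.00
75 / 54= 25 / 18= 1.39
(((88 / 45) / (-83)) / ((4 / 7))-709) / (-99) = 2648269 / 369765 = 7.16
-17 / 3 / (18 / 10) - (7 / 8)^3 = -52781 / 13824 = -3.82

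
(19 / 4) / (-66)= -19 / 264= -0.07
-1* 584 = -584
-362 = -362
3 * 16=48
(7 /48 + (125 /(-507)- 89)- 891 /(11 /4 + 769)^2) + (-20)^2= 296711115023 /954368688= 310.90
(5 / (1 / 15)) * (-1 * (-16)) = 1200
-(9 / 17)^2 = -0.28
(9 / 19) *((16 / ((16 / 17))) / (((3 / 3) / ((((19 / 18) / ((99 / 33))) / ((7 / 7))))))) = 17 / 6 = 2.83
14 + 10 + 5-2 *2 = 25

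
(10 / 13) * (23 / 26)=0.68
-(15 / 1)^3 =-3375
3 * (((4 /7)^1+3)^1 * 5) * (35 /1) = 1875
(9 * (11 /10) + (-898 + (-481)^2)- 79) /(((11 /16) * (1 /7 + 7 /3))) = 8796858 /65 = 135336.28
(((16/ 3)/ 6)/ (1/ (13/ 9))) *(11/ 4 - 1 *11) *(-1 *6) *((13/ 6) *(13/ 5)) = 48334/ 135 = 358.03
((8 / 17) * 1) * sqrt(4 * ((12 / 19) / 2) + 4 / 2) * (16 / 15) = 128 * sqrt(1178) / 4845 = 0.91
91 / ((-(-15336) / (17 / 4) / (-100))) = -2.52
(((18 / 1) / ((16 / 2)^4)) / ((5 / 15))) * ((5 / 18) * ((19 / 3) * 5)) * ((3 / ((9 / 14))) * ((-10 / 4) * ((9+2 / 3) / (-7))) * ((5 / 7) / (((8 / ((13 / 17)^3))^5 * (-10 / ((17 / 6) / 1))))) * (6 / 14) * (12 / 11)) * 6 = -3525428381345500888375 / 6090508473459639002630979584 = -0.00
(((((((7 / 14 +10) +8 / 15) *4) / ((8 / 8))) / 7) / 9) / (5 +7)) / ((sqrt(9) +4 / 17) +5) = 5627 / 793800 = 0.01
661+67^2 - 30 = 5120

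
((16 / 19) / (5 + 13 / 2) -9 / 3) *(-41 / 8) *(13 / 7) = 681707 / 24472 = 27.86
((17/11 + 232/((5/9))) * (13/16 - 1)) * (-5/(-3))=-23053/176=-130.98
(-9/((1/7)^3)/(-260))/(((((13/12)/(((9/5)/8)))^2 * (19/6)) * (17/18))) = 0.17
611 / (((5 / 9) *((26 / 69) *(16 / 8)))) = 29187 / 20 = 1459.35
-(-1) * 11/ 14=11/ 14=0.79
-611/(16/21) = -12831/16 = -801.94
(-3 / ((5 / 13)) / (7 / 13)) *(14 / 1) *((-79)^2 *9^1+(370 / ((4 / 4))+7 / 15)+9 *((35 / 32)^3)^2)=-11469328.62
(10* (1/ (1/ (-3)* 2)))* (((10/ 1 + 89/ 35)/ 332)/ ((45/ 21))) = -439/ 1660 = -0.26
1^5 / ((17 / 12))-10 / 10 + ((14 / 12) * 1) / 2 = 59 / 204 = 0.29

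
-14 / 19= -0.74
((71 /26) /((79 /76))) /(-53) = -2698 /54431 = -0.05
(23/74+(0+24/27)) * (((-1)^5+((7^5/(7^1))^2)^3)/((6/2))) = 8504077992948475839200/111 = 76613315251788070623.42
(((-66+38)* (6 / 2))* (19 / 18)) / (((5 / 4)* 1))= -1064 / 15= -70.93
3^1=3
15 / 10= 3 / 2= 1.50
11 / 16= 0.69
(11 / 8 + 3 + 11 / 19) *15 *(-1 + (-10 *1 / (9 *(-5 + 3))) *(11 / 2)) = 152.75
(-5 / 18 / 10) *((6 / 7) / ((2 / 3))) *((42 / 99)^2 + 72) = -19651 / 7623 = -2.58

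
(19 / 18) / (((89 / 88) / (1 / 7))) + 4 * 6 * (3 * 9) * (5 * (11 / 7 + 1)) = 46715156 / 5607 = 8331.58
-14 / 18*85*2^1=-1190 / 9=-132.22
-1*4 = -4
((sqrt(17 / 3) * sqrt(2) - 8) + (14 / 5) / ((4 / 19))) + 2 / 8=sqrt(102) / 3 + 111 / 20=8.92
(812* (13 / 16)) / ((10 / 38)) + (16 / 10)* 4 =50269 / 20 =2513.45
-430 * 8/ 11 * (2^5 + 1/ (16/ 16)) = -10320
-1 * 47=-47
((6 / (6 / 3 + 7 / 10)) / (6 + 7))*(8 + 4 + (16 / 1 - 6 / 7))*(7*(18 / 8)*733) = 696350 / 13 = 53565.38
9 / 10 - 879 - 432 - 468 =-17781 / 10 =-1778.10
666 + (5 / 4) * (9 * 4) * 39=2421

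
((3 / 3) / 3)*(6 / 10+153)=256 / 5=51.20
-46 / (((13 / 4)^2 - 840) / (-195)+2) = -143520 / 19511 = -7.36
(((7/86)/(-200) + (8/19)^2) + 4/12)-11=-195399581/18627600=-10.49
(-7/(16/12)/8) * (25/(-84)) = 25/128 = 0.20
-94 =-94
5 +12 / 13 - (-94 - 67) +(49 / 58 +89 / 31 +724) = 20911289 / 23374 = 894.64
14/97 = 0.14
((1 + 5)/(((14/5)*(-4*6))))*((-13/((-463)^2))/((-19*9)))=-65/2052797544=-0.00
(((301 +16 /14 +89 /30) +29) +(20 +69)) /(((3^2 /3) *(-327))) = -88853 /206010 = -0.43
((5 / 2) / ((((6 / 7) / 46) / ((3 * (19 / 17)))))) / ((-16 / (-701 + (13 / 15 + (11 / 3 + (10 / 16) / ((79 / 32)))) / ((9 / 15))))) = 7536443005 / 386784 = 19484.89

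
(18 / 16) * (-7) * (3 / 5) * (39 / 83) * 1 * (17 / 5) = -125307 / 16600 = -7.55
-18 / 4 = -9 / 2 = -4.50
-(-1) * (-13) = -13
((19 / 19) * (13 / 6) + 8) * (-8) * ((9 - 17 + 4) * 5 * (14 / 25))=13664 / 15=910.93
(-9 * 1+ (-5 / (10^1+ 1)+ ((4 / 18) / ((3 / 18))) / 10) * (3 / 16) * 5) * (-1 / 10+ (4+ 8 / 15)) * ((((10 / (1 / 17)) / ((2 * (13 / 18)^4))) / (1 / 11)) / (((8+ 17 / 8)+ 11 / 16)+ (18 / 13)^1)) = -64757192472 / 5573789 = -11618.16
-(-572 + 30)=542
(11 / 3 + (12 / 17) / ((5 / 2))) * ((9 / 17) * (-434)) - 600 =-2178114 / 1445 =-1507.35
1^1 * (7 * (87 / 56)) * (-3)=-32.62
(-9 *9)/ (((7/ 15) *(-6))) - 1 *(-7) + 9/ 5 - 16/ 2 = 2081/ 70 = 29.73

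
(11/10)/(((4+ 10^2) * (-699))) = -11/726960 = -0.00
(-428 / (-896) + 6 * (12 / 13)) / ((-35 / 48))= -52557 / 6370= -8.25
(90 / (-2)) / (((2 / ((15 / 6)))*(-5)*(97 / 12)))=1.39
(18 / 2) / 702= 1 / 78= 0.01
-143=-143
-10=-10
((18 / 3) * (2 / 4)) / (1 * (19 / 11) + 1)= 11 / 10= 1.10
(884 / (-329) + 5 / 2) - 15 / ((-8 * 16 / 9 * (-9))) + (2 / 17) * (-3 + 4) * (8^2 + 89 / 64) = 7.39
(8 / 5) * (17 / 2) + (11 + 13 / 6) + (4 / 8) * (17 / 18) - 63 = -6437 / 180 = -35.76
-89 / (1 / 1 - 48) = 89 / 47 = 1.89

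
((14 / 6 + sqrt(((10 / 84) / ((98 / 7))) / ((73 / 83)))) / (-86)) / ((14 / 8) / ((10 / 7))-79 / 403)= -56420 / 2139723-4030 * sqrt(90885) / 1093398453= -0.03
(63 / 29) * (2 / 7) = 18 / 29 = 0.62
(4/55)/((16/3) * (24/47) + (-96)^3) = -47/571758880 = -0.00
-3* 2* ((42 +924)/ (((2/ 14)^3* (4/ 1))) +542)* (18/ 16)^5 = -29539793691/ 32768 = -901482.96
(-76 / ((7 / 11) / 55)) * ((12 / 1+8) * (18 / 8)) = -2069100 / 7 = -295585.71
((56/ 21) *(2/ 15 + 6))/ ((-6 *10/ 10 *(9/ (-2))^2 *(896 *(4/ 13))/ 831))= -82823/ 204120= -0.41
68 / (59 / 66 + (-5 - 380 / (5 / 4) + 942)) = 264 / 2461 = 0.11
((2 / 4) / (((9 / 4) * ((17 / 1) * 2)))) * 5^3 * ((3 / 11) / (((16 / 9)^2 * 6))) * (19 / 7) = 21375 / 670208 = 0.03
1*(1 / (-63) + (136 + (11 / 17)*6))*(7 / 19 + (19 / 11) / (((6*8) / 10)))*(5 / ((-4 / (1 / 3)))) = -2736042205 / 64465632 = -42.44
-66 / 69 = -22 / 23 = -0.96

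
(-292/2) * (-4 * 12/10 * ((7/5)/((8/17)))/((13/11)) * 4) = 2293368/325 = 7056.52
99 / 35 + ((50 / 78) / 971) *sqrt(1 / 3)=25 *sqrt(3) / 113607 + 99 / 35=2.83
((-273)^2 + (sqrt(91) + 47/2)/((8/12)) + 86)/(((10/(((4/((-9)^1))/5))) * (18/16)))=-1194404/2025 - 8 * sqrt(91)/675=-589.94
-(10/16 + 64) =-517/8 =-64.62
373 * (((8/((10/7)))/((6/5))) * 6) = 10444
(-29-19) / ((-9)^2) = -16 / 27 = -0.59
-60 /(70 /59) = -354 /7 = -50.57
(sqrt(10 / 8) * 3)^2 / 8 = 45 / 32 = 1.41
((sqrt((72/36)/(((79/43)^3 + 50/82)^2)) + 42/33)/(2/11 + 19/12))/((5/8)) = 573722512 * sqrt(2)/4310941535 + 1344/1165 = 1.34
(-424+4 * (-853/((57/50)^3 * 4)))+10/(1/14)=-159219812/185193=-859.75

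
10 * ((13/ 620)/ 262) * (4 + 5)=117/ 16244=0.01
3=3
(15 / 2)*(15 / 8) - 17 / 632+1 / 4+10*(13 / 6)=136331 / 3792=35.95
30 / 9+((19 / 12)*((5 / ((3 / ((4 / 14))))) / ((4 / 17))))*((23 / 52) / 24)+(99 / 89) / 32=191852809 / 55980288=3.43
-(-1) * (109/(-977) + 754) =736549/977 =753.89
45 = 45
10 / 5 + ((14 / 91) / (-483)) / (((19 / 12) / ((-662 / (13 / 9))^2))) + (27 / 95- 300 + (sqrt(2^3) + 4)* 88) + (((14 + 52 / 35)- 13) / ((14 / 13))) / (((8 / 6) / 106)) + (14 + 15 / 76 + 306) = 176* sqrt(2) + 242619640429 / 470443610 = 764.63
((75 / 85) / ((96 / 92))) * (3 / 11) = 345 / 1496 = 0.23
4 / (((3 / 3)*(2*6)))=1 / 3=0.33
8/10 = 4/5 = 0.80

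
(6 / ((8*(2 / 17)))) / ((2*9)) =17 / 48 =0.35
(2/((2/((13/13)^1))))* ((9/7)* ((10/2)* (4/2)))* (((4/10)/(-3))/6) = -2/7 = -0.29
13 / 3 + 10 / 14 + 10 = 316 / 21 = 15.05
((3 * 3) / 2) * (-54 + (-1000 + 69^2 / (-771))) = -2452185 / 514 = -4770.79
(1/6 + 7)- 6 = 7/6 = 1.17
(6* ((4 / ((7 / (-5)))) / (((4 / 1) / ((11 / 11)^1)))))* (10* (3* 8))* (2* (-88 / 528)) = 2400 / 7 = 342.86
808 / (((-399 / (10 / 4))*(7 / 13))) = -26260 / 2793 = -9.40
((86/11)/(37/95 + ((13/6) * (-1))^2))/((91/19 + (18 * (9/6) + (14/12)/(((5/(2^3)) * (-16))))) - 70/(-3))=0.03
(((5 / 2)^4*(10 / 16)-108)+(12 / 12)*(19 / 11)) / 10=-115257 / 14080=-8.19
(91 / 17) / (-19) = -91 / 323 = -0.28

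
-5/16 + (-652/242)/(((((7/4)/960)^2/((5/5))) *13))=-76913434985/1233232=-62367.37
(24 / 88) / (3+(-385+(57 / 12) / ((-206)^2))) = -169744 / 237754693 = -0.00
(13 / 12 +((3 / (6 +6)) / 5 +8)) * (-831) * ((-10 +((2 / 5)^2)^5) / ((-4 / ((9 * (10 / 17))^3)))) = -5403228694009092 / 1919140625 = -2815441.78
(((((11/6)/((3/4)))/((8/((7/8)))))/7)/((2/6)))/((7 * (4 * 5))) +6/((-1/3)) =-241909/13440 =-18.00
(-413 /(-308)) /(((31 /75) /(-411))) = -1333.34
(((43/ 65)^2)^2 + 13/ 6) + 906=97288568431/ 107103750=908.36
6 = 6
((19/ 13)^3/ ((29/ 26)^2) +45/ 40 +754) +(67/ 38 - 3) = 1256993675/ 1661816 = 756.40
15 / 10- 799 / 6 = -395 / 3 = -131.67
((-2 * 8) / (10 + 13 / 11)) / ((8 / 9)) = -66 / 41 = -1.61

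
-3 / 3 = -1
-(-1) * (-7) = -7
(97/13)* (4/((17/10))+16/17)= 5432/221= 24.58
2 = 2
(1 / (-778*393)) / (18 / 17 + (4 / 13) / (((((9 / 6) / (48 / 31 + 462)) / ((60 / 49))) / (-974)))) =335699 / 11639993064778116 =0.00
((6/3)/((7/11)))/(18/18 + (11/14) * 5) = 44/69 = 0.64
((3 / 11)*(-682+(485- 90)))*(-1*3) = 2583 / 11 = 234.82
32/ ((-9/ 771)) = -8224/ 3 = -2741.33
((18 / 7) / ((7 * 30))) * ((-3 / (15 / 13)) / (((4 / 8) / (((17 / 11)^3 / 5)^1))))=-383214 / 8152375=-0.05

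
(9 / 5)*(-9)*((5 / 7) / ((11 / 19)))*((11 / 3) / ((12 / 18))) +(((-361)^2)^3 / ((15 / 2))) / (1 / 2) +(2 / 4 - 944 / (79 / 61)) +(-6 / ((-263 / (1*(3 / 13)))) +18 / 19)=318039480811443401587802 / 538851495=590217311750138.88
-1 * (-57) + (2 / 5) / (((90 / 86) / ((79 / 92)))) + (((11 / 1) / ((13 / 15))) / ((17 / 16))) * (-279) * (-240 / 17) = 1831844244679 / 38884950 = 47109.34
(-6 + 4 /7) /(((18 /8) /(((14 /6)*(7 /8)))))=-4.93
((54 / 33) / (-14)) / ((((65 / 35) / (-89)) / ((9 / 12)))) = 2403 / 572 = 4.20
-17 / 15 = -1.13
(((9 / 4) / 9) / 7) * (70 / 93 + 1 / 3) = 101 / 2604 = 0.04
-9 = -9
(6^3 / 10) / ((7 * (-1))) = -108 / 35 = -3.09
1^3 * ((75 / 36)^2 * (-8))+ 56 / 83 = -50867 / 1494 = -34.05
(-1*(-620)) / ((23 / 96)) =59520 / 23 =2587.83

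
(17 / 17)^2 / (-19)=-1 / 19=-0.05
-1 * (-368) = 368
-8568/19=-450.95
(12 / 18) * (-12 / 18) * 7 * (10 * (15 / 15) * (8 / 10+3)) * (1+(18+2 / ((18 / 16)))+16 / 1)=-352184 / 81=-4347.95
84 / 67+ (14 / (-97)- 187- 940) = -7317163 / 6499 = -1125.89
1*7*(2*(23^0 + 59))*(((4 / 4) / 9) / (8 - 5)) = 280 / 9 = 31.11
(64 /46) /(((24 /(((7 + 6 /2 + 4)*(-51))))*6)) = -476 /69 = -6.90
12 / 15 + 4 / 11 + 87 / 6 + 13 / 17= 30721 / 1870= 16.43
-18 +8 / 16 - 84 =-101.50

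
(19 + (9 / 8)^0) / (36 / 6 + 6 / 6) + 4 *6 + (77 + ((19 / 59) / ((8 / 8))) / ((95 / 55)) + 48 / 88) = 475148 / 4543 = 104.59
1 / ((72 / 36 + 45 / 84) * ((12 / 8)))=56 / 213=0.26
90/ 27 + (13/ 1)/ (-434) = 4301/ 1302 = 3.30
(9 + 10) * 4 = 76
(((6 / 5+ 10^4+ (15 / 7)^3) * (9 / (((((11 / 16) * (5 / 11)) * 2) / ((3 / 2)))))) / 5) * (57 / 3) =35230650516 / 42875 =821706.13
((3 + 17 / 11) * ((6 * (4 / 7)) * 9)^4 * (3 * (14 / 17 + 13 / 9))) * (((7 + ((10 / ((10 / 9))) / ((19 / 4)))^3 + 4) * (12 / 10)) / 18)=102479127196262400 / 3079601833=33276745.75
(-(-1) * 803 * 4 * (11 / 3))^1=35332 / 3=11777.33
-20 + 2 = -18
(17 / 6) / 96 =0.03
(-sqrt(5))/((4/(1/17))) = -sqrt(5)/68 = -0.03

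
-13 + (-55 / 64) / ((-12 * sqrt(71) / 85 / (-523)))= -2445025 * sqrt(71) / 54528 - 13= -390.83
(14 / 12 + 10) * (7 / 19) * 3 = 469 / 38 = 12.34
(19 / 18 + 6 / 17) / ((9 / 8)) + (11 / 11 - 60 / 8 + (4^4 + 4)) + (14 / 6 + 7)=727291 / 2754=264.09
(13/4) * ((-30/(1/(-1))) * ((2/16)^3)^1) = 0.19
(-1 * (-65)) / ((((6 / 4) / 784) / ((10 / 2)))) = 509600 / 3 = 169866.67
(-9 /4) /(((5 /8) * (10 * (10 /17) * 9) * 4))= -17 /1000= -0.02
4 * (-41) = -164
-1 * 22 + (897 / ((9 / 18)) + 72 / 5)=8932 / 5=1786.40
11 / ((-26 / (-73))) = 803 / 26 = 30.88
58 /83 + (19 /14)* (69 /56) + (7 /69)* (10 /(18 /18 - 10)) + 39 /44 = 1397810087 /444506832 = 3.14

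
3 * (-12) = -36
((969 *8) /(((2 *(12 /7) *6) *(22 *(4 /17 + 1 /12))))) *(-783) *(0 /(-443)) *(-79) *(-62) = 0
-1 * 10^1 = -10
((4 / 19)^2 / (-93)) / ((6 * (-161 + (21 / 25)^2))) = 625 / 1261304037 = 0.00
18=18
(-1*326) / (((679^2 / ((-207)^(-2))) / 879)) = -95518 / 6585048603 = -0.00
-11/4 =-2.75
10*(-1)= -10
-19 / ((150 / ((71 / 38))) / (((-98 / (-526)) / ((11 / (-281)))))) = 977599 / 867900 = 1.13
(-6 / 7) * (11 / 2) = -33 / 7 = -4.71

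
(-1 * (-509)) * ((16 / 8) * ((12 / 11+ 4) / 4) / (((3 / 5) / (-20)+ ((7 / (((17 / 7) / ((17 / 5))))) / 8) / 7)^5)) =4560640000000000 / 225622639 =20213574.40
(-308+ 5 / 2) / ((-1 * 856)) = 611 / 1712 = 0.36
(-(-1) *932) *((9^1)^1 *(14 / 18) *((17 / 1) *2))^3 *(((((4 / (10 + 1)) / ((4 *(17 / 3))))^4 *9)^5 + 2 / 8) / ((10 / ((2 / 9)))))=1748123692110688582761792074151803550538660843990744 / 25043664689641920285819721230978945923665965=69803030.58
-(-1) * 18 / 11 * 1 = 18 / 11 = 1.64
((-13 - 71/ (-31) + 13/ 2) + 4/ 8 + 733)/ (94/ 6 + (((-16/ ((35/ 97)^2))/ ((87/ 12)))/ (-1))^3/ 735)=248330743419071250000/ 7591031059030827227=32.71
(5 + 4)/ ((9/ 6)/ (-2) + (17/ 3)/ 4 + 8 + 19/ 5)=0.72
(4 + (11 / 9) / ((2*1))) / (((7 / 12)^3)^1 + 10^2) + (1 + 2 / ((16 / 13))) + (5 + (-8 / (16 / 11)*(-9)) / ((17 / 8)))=729149963 / 23547448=30.97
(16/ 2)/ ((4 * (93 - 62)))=0.06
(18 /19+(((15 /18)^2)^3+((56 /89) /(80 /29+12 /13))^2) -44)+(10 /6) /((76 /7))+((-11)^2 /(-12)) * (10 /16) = -41290480417108871 /845473628949696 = -48.84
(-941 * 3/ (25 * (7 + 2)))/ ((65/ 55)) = -10351/ 975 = -10.62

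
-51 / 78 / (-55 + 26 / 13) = 17 / 1378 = 0.01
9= 9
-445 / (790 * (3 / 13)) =-1157 / 474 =-2.44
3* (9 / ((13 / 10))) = 270 / 13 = 20.77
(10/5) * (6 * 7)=84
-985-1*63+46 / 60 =-31417 / 30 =-1047.23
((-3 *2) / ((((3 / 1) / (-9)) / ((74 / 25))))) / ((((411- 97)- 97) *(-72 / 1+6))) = -222 / 59675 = -0.00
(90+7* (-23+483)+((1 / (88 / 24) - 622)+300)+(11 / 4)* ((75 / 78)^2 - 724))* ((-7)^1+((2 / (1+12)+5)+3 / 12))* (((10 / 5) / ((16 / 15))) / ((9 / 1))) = -332.47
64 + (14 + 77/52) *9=10573/52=203.33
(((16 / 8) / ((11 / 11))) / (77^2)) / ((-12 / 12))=-2 / 5929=-0.00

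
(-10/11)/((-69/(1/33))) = 10/25047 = 0.00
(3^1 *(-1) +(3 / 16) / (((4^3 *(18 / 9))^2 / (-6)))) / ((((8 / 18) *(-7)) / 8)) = 505575 / 65536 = 7.71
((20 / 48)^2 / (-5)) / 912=-0.00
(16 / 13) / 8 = 2 / 13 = 0.15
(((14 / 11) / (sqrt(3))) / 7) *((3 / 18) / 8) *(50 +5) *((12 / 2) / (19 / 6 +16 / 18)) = 15 *sqrt(3) / 146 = 0.18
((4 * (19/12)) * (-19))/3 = -361/9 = -40.11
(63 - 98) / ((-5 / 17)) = 119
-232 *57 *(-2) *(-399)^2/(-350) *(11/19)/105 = -8291448/125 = -66331.58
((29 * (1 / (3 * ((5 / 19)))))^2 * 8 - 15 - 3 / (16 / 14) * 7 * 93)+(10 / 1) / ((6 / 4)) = 16339489 / 1800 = 9077.49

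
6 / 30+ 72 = 361 / 5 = 72.20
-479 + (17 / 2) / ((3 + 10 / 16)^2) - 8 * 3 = -422479 / 841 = -502.35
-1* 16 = -16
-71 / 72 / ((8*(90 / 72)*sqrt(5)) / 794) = -28187*sqrt(5) / 1800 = -35.02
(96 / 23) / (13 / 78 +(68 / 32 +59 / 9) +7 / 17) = 117504 / 260659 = 0.45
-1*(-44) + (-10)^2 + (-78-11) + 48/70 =1949/35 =55.69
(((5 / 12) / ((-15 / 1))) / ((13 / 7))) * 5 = -0.07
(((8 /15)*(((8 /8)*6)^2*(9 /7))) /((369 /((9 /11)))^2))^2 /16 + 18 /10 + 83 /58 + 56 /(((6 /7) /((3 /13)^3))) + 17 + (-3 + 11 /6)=192455354057355437129 /9687050543911015275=19.87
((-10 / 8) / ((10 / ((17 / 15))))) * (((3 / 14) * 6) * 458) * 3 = -250.26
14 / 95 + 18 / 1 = 1724 / 95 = 18.15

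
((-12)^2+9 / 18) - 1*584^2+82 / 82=-681821 / 2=-340910.50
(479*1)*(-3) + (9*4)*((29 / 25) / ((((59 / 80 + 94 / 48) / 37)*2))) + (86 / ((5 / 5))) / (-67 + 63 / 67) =-8245271734 / 7159055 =-1151.73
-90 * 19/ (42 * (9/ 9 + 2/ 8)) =-228/ 7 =-32.57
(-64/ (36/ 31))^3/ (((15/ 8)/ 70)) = -13666680832/ 2187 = -6249053.88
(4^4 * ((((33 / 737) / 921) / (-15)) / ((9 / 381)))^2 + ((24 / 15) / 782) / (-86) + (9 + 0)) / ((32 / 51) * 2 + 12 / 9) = 129639751786489027 / 37282098710943900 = 3.48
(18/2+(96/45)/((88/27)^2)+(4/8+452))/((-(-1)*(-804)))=-279329/486420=-0.57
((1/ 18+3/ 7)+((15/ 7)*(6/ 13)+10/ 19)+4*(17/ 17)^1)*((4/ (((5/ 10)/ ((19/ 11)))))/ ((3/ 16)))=11949760/ 27027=442.14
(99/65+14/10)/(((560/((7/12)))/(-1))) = -19/6240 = -0.00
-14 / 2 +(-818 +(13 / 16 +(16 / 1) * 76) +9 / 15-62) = 26433 / 80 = 330.41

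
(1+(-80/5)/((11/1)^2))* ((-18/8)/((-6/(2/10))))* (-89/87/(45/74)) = -23051/210540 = -0.11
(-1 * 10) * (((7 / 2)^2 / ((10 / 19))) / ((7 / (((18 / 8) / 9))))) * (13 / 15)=-1729 / 240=-7.20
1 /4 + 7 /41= 69 /164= 0.42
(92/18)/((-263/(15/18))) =-115/7101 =-0.02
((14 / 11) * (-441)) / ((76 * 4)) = -3087 / 1672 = -1.85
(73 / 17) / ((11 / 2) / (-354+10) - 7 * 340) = -50224 / 27836667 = -0.00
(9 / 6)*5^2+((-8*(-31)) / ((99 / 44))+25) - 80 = 1669 / 18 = 92.72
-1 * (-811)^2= -657721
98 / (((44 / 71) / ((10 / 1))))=17395 / 11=1581.36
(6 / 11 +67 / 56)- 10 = -5087 / 616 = -8.26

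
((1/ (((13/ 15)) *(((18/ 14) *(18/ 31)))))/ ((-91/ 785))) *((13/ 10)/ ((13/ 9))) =-24335/ 2028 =-12.00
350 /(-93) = -350 /93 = -3.76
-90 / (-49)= 90 / 49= 1.84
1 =1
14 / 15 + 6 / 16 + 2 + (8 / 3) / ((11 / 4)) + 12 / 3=8.28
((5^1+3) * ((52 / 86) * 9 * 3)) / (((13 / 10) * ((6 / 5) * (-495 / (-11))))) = 80 / 43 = 1.86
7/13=0.54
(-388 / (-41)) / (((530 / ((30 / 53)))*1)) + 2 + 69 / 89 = 28550339 / 10250041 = 2.79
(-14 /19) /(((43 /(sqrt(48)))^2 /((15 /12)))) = -0.02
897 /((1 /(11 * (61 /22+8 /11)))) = 34534.50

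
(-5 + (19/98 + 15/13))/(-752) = 99/20384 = 0.00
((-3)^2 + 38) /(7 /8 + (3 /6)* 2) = 376 /15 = 25.07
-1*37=-37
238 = 238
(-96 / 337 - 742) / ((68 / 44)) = -2751650 / 5729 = -480.30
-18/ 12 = -3/ 2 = -1.50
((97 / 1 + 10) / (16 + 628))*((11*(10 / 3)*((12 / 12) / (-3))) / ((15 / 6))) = -1177 / 1449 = -0.81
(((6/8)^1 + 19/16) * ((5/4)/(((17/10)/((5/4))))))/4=3875/8704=0.45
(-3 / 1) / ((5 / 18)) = -54 / 5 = -10.80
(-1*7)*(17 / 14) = -17 / 2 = -8.50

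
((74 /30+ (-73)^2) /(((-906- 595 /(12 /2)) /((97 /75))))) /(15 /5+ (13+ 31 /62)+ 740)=-31029136 /3421838625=-0.01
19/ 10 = 1.90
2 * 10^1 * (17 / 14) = 170 / 7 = 24.29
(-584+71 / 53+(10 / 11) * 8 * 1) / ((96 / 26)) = -1453621 / 9328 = -155.83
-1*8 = -8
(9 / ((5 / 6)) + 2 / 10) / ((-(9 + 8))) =-11 / 17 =-0.65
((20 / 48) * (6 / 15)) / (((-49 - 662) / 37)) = -37 / 4266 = -0.01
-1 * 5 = -5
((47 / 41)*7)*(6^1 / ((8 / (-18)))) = -8883 / 82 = -108.33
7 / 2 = 3.50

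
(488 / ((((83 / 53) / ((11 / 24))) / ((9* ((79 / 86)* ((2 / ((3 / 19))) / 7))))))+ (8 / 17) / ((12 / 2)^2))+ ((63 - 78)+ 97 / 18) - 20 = 5369342749 / 2548266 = 2107.06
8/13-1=-5/13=-0.38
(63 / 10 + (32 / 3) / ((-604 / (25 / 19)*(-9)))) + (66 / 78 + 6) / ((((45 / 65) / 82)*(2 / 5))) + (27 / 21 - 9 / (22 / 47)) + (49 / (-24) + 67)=496388176387 / 238586040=2080.54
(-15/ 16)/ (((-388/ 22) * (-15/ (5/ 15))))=-11/ 9312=-0.00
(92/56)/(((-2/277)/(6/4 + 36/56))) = -487.58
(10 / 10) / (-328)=-1 / 328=-0.00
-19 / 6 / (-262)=19 / 1572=0.01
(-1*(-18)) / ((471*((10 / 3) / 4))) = 0.05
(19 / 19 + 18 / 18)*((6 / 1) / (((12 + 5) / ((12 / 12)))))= 12 / 17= 0.71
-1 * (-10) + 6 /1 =16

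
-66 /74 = -33 /37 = -0.89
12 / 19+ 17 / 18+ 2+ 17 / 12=4.99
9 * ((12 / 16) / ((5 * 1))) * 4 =5.40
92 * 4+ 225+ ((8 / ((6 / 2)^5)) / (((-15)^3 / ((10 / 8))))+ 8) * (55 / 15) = 306234653 / 492075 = 622.33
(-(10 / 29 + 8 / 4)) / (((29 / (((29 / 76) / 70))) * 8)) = -17 / 308560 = -0.00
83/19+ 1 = 102/19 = 5.37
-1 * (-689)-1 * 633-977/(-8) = 1425/8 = 178.12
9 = 9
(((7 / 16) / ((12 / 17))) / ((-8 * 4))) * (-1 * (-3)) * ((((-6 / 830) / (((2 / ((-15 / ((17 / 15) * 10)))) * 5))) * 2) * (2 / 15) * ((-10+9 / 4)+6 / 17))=31689 / 288972800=0.00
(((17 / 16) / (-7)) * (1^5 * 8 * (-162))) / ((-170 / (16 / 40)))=-81 / 175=-0.46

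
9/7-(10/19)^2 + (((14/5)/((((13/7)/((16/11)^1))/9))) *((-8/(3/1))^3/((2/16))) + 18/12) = -32432260057/10840830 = -2991.68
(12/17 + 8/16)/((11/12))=1.32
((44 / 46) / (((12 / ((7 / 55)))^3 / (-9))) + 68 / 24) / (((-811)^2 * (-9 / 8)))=-94621657 / 24710906830500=-0.00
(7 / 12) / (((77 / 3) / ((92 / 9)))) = 23 / 99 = 0.23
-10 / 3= -3.33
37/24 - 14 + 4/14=-2045/168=-12.17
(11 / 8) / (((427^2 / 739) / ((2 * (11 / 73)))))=89419 / 53240068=0.00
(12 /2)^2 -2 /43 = 1546 /43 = 35.95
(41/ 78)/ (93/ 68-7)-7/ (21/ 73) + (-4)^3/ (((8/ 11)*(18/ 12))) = -1241165/ 14937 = -83.09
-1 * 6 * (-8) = 48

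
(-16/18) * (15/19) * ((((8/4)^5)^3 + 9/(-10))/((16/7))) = -2293697/228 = -10060.07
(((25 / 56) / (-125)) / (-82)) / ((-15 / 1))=-1 / 344400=-0.00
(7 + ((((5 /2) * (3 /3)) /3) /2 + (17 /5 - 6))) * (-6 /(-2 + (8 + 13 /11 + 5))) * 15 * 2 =-9537 /134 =-71.17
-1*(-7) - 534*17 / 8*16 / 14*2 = -18107 / 7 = -2586.71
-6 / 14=-3 / 7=-0.43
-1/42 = -0.02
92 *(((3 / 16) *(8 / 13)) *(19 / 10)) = 1311 / 65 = 20.17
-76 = -76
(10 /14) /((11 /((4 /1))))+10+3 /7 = 10.69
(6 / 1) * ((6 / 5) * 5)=36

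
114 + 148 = 262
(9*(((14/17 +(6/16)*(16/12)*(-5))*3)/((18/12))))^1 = -513/17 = -30.18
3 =3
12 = 12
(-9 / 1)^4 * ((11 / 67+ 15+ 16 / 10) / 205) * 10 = 5365.36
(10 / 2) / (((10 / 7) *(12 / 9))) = 21 / 8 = 2.62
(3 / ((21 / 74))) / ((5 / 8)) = 592 / 35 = 16.91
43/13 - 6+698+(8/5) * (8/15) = 678757/975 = 696.16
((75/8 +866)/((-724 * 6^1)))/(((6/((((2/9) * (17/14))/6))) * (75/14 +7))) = -119051/973959552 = -0.00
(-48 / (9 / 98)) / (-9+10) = -1568 / 3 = -522.67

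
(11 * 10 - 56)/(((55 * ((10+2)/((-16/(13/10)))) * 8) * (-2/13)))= 9/11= 0.82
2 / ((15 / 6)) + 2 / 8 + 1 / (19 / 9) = 579 / 380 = 1.52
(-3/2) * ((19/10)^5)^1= -7428297/200000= -37.14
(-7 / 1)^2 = 49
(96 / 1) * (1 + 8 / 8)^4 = 1536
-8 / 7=-1.14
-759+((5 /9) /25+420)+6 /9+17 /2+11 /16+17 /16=-59051 /180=-328.06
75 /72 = 25 /24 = 1.04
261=261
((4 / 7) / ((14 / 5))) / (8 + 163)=10 / 8379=0.00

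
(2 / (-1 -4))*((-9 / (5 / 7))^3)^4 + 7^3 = -7818376656538954587487 / 1220703125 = -6404814157036.71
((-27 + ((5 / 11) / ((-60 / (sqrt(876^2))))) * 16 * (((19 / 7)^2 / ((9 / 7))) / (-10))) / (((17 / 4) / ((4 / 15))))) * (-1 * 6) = -12.74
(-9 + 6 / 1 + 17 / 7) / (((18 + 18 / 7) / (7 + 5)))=-0.33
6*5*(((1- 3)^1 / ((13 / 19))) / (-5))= 228 / 13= 17.54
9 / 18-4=-7 / 2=-3.50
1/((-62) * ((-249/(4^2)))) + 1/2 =7735/15438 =0.50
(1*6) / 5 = 6 / 5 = 1.20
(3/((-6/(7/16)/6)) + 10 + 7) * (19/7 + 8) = 18825/112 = 168.08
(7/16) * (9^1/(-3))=-21/16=-1.31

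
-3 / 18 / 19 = -1 / 114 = -0.01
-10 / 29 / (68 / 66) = -165 / 493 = -0.33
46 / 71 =0.65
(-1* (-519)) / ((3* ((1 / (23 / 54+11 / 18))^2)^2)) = 106335488 / 531441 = 200.09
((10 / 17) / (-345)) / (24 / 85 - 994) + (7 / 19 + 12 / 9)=31407306 / 18455821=1.70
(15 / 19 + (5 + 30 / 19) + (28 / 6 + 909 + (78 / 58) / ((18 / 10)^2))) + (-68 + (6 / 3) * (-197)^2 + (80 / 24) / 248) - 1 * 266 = 144269372563 / 1844748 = 78205.46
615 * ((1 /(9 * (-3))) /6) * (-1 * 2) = 205 /27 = 7.59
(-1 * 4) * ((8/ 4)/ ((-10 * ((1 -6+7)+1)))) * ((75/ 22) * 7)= 70/ 11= 6.36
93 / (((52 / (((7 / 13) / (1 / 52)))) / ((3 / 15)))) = 10.02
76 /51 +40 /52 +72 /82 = 85286 /27183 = 3.14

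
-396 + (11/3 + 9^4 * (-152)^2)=454754855/3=151584951.67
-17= -17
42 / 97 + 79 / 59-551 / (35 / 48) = -151006969 / 200305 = -753.89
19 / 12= 1.58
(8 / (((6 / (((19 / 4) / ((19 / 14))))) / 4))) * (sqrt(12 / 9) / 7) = 16 * sqrt(3) / 9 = 3.08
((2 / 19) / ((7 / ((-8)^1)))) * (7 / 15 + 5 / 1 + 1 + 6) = -2992 / 1995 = -1.50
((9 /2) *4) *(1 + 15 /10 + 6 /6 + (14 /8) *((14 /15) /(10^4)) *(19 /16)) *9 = 453625137 /800000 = 567.03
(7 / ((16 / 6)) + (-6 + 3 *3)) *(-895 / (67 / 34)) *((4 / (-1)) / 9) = 76075 / 67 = 1135.45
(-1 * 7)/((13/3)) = -21/13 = -1.62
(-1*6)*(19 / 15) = -38 / 5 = -7.60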